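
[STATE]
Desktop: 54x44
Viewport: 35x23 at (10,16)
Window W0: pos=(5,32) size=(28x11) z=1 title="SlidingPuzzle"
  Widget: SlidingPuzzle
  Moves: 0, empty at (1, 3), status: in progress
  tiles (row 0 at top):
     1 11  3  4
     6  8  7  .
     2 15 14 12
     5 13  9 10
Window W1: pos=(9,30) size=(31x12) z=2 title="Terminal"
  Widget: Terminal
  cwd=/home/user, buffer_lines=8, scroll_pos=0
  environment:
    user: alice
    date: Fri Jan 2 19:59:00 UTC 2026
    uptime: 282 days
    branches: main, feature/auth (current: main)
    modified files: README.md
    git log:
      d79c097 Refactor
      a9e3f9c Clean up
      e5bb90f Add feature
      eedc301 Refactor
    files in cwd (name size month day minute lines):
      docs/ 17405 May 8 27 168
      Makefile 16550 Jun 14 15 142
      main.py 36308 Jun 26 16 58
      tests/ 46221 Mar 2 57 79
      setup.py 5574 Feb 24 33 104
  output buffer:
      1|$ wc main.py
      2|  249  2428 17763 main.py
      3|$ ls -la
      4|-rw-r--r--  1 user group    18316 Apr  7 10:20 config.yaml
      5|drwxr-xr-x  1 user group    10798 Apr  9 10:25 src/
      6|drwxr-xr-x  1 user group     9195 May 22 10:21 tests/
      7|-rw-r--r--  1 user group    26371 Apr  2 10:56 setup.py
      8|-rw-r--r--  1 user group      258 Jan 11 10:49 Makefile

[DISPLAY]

                                   
                                   
                                   
                                   
                                   
                                   
                                   
                                   
                                   
                                   
                                   
                                   
                                   
                                   
━━━━━━━━━━━━━━━━━━━━━━━━━━━━━┓     
 Terminal                    ┃     
─────────────────────────────┨     
$ wc main.py                 ┃     
  249  2428 17763 main.py    ┃     
$ ls -la                     ┃     
-rw-r--r--  1 user group    1┃     
drwxr-xr-x  1 user group    1┃     
drwxr-xr-x  1 user group     ┃     


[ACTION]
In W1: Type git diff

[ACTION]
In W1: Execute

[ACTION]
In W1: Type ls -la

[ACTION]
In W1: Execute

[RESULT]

                                   
                                   
                                   
                                   
                                   
                                   
                                   
                                   
                                   
                                   
                                   
                                   
                                   
                                   
━━━━━━━━━━━━━━━━━━━━━━━━━━━━━┓     
 Terminal                    ┃     
─────────────────────────────┨     
 import sys                  ┃     
$ ls -la                     ┃     
drwxr-xr-x  1 alice group    ┃     
-rw-r--r--  1 alice group    ┃     
-rw-r--r--  1 alice group    ┃     
drwxr-xr-x  1 alice group    ┃     


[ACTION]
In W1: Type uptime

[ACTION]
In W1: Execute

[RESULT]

                                   
                                   
                                   
                                   
                                   
                                   
                                   
                                   
                                   
                                   
                                   
                                   
                                   
                                   
━━━━━━━━━━━━━━━━━━━━━━━━━━━━━┓     
 Terminal                    ┃     
─────────────────────────────┨     
drwxr-xr-x  1 alice group    ┃     
-rw-r--r--  1 alice group    ┃     
-rw-r--r--  1 alice group    ┃     
drwxr-xr-x  1 alice group    ┃     
-rw-r--r--  1 alice group    ┃     
$ uptime                     ┃     


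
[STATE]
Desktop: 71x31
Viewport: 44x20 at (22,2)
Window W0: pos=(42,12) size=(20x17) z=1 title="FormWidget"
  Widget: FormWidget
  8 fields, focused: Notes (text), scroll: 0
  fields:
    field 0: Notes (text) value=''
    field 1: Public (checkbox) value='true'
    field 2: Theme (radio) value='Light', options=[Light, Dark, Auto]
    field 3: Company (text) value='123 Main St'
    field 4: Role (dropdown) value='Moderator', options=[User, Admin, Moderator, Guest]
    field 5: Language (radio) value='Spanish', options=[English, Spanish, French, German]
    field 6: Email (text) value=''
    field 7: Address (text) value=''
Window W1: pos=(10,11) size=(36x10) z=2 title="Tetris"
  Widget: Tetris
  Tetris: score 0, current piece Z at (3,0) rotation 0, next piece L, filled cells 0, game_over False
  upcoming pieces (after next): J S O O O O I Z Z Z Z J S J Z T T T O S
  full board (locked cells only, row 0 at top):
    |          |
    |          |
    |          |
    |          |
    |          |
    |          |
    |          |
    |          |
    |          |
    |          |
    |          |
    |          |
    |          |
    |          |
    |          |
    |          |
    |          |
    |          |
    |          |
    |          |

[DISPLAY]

                                            
                                            
                                            
                                            
                                            
                                            
                                            
                                            
                                            
━━━━━━━━━━━━━━━━━━━━━━━┓                    
                       ┃━━━━━━━━━━━━━━━┓    
───────────────────────┨rmWidget       ┃    
Next:                  ┃───────────────┨    
  ▒                    ┃otes:      [  ]┃    
▒▒▒                    ┃ublic:     [x] ┃    
                       ┃heme:      (●) ┃    
                       ┃ompany:    [12]┃    
                       ┃ole:       [M▼]┃    
━━━━━━━━━━━━━━━━━━━━━━━┛anguage:   ( ) ┃    
                    ┃  Email:      [  ]┃    


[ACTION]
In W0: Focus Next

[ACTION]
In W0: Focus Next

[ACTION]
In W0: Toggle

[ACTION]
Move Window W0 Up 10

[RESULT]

                    ┏━━━━━━━━━━━━━━━━━━┓    
                    ┃ FormWidget       ┃    
                    ┠──────────────────┨    
                    ┃  Notes:      [  ]┃    
                    ┃  Public:     [x] ┃    
                    ┃> Theme:      (●) ┃    
                    ┃  Company:    [12]┃    
                    ┃  Role:       [M▼]┃    
                    ┃  Language:   ( ) ┃    
━━━━━━━━━━━━━━━━━━━━━━━┓mail:      [  ]┃    
                       ┃ddress:    [  ]┃    
───────────────────────┨               ┃    
Next:                  ┃               ┃    
  ▒                    ┃               ┃    
▒▒▒                    ┃               ┃    
                       ┃               ┃    
                       ┃━━━━━━━━━━━━━━━┛    
                       ┃                    
━━━━━━━━━━━━━━━━━━━━━━━┛                    
                                            


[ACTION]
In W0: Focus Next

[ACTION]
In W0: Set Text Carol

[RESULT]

                    ┏━━━━━━━━━━━━━━━━━━┓    
                    ┃ FormWidget       ┃    
                    ┠──────────────────┨    
                    ┃  Notes:      [  ]┃    
                    ┃  Public:     [x] ┃    
                    ┃  Theme:      (●) ┃    
                    ┃> Company:    [Ca]┃    
                    ┃  Role:       [M▼]┃    
                    ┃  Language:   ( ) ┃    
━━━━━━━━━━━━━━━━━━━━━━━┓mail:      [  ]┃    
                       ┃ddress:    [  ]┃    
───────────────────────┨               ┃    
Next:                  ┃               ┃    
  ▒                    ┃               ┃    
▒▒▒                    ┃               ┃    
                       ┃               ┃    
                       ┃━━━━━━━━━━━━━━━┛    
                       ┃                    
━━━━━━━━━━━━━━━━━━━━━━━┛                    
                                            


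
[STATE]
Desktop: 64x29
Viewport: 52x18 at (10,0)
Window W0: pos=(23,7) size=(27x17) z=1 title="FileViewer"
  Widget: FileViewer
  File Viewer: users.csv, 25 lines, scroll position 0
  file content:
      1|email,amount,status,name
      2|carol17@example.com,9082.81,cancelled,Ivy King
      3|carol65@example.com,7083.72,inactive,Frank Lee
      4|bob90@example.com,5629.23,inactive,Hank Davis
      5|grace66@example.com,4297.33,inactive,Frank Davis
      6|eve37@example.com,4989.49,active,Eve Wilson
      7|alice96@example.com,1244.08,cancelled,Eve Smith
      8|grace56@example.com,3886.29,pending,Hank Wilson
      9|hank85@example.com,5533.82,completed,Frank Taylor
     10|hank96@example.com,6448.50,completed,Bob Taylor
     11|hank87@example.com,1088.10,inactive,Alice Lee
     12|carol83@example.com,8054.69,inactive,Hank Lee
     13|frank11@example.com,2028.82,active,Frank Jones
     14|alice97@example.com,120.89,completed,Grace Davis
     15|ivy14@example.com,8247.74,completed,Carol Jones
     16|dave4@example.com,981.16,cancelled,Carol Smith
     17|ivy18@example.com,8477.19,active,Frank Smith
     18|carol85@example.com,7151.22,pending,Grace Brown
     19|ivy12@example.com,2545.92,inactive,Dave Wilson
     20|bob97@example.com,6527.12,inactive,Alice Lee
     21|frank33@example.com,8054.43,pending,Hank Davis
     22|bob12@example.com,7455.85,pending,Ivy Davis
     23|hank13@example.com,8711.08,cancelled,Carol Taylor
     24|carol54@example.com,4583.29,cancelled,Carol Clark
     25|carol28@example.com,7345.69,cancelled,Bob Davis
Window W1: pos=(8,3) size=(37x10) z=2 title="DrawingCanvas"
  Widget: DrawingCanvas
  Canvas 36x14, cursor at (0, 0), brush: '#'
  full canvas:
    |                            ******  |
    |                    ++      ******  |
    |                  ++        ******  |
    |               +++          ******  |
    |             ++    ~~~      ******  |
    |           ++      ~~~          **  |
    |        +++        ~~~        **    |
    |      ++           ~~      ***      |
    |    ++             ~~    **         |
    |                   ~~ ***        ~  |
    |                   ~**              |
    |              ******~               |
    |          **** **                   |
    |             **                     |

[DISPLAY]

                                                    
                                                    
                                                    
━━━━━━━━━━━━━━━━━━━━━━━━━━━━━━━━━━┓                 
DrawingCanvas                     ┃                 
──────────────────────────────────┨                 
                           ****** ┃                 
                   ++      ****** ┃━━━━┓            
                 ++        ****** ┃    ┃            
              +++          ****** ┃────┨            
            ++    ~~~      ****** ┃ame▲┃            
          ++      ~~~          ** ┃082█┃            
━━━━━━━━━━━━━━━━━━━━━━━━━━━━━━━━━━┛083░┃            
             ┃bob90@example.com,5629.2░┃            
             ┃grace66@example.com,4297░┃            
             ┃eve37@example.com,4989.4░┃            
             ┃alice96@example.com,1244░┃            
             ┃grace56@example.com,3886░┃            


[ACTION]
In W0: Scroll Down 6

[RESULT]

                                                    
                                                    
                                                    
━━━━━━━━━━━━━━━━━━━━━━━━━━━━━━━━━━┓                 
DrawingCanvas                     ┃                 
──────────────────────────────────┨                 
                           ****** ┃                 
                   ++      ****** ┃━━━━┓            
                 ++        ****** ┃    ┃            
              +++          ****** ┃────┨            
            ++    ~~~      ****** ┃244▲┃            
          ++      ~~~          ** ┃886░┃            
━━━━━━━━━━━━━━━━━━━━━━━━━━━━━━━━━━┛33.░┃            
             ┃hank96@example.com,6448.░┃            
             ┃hank87@example.com,1088.░┃            
             ┃carol83@example.com,8054░┃            
             ┃frank11@example.com,2028█┃            
             ┃alice97@example.com,120.░┃            


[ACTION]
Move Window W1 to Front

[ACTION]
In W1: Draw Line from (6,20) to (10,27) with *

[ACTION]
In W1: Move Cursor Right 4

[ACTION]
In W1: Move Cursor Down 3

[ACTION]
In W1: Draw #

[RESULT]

                                                    
                                                    
                                                    
━━━━━━━━━━━━━━━━━━━━━━━━━━━━━━━━━━┓                 
DrawingCanvas                     ┃                 
──────────────────────────────────┨                 
                           ****** ┃                 
                   ++      ****** ┃━━━━┓            
                 ++        ****** ┃    ┃            
   #          +++          ****** ┃────┨            
            ++    ~~~      ****** ┃244▲┃            
          ++      ~~~          ** ┃886░┃            
━━━━━━━━━━━━━━━━━━━━━━━━━━━━━━━━━━┛33.░┃            
             ┃hank96@example.com,6448.░┃            
             ┃hank87@example.com,1088.░┃            
             ┃carol83@example.com,8054░┃            
             ┃frank11@example.com,2028█┃            
             ┃alice97@example.com,120.░┃            


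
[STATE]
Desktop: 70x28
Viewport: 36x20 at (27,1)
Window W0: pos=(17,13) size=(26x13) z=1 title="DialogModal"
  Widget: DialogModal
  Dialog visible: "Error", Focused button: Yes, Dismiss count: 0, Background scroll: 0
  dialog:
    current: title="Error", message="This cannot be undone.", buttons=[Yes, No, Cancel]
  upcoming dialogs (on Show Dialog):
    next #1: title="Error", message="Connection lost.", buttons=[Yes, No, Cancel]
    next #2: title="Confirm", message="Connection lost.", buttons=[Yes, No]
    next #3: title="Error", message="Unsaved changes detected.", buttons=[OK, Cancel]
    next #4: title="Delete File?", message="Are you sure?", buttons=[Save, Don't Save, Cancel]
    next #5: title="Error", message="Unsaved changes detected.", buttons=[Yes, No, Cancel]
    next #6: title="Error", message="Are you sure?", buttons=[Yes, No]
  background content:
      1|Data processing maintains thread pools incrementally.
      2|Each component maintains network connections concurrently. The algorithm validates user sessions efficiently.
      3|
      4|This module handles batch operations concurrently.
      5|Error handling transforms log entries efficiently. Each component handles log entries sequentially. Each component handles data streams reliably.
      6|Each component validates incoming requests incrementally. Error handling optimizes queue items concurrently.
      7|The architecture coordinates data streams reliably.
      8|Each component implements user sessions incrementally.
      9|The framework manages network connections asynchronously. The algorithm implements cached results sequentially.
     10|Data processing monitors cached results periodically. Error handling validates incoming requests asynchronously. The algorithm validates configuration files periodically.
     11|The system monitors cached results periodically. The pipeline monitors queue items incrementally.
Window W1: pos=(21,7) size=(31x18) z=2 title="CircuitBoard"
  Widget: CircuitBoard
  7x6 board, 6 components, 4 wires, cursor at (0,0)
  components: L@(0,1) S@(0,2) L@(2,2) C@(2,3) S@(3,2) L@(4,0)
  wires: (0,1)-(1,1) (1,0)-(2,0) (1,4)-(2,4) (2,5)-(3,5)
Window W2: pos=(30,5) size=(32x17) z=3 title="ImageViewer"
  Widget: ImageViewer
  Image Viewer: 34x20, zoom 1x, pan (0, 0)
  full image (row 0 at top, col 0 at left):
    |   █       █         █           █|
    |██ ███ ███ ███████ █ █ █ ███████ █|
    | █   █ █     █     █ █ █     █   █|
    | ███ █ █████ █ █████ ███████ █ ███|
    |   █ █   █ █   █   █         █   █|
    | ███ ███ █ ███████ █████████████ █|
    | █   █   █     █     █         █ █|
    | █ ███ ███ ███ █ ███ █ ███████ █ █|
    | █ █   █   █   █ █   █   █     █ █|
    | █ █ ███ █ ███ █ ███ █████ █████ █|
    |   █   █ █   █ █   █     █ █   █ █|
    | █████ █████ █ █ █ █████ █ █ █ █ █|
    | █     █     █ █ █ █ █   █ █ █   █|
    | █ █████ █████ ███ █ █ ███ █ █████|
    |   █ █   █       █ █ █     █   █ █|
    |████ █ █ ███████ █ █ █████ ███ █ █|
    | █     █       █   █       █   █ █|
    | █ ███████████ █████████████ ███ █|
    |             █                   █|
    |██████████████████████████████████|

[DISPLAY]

                                    
                                    
                                    
                                    
   ┏━━━━━━━━━━━━━━━━━━━━━━━━━━━━━━┓ 
   ┃ ImageViewer                  ┃ 
━━━┠──────────────────────────────┨ 
uit┃   █       █         █        ┃ 
───┃██ ███ ███ ███████ █ █ █ █████┃ 
1 2┃ █   █ █     █     █ █ █     █┃ 
]  ┃ ███ █ █████ █ █████ ███████ █┃ 
   ┃   █ █   █ █   █   █         █┃ 
   ┃ ███ ███ █ ███████ ███████████┃ 
   ┃ █   █   █     █     █        ┃ 
   ┃ █ ███ ███ ███ █ ███ █ ███████┃ 
   ┃ █ █   █   █   █ █   █   █    ┃ 
   ┃ █ █ ███ █ ███ █ ███ █████ ███┃ 
   ┃   █   █ █   █ █   █     █ █  ┃ 
   ┃ █████ █████ █ █ █ █████ █ █ █┃ 
   ┃ █     █     █ █ █ █ █   █ █ █┃ 


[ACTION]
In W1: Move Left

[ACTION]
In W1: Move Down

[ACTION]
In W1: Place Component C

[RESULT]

                                    
                                    
                                    
                                    
   ┏━━━━━━━━━━━━━━━━━━━━━━━━━━━━━━┓ 
   ┃ ImageViewer                  ┃ 
━━━┠──────────────────────────────┨ 
uit┃   █       █         █        ┃ 
───┃██ ███ ███ ███████ █ █ █ █████┃ 
1 2┃ █   █ █     █     █ █ █     █┃ 
   ┃ ███ █ █████ █ █████ ███████ █┃ 
   ┃   █ █   █ █   █   █         █┃ 
]  ┃ ███ ███ █ ███████ ███████████┃ 
   ┃ █   █   █     █     █        ┃ 
   ┃ █ ███ ███ ███ █ ███ █ ███████┃ 
   ┃ █ █   █   █   █ █   █   █    ┃ 
   ┃ █ █ ███ █ ███ █ ███ █████ ███┃ 
   ┃   █   █ █   █ █   █     █ █  ┃ 
   ┃ █████ █████ █ █ █ █████ █ █ █┃ 
   ┃ █     █     █ █ █ █ █   █ █ █┃ 


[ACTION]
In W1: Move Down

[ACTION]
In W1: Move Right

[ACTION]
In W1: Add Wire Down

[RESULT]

                                    
                                    
                                    
                                    
   ┏━━━━━━━━━━━━━━━━━━━━━━━━━━━━━━┓ 
   ┃ ImageViewer                  ┃ 
━━━┠──────────────────────────────┨ 
uit┃   █       █         █        ┃ 
───┃██ ███ ███ ███████ █ █ █ █████┃ 
1 2┃ █   █ █     █     █ █ █     █┃ 
   ┃ ███ █ █████ █ █████ ███████ █┃ 
   ┃   █ █   █ █   █   █         █┃ 
   ┃ ███ ███ █ ███████ ███████████┃ 
   ┃ █   █   █     █     █        ┃ 
  [┃ █ ███ ███ ███ █ ███ █ ███████┃ 
   ┃ █ █   █   █   █ █   █   █    ┃ 
   ┃ █ █ ███ █ ███ █ ███ █████ ███┃ 
   ┃   █   █ █   █ █   █     █ █  ┃ 
   ┃ █████ █████ █ █ █ █████ █ █ █┃ 
   ┃ █     █     █ █ █ █ █   █ █ █┃ 


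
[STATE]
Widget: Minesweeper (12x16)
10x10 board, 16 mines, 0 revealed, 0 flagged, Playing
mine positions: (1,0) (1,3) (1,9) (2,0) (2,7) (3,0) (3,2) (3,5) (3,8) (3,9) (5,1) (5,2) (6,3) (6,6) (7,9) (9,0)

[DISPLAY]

■■■■■■■■■■  
■■■■■■■■■■  
■■■■■■■■■■  
■■■■■■■■■■  
■■■■■■■■■■  
■■■■■■■■■■  
■■■■■■■■■■  
■■■■■■■■■■  
■■■■■■■■■■  
■■■■■■■■■■  
            
            
            
            
            
            


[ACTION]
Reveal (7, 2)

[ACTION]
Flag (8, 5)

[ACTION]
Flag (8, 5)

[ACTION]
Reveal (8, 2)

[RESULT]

■■■■■■■■■■  
■■■■■■■■■■  
■■■■■■■■■■  
■■■■■■■■■■  
■■■■■■■■■■  
■■■■■■■■■■  
123■■■■■■■  
  1111111■  
11      11  
■1          
            
            
            
            
            
            


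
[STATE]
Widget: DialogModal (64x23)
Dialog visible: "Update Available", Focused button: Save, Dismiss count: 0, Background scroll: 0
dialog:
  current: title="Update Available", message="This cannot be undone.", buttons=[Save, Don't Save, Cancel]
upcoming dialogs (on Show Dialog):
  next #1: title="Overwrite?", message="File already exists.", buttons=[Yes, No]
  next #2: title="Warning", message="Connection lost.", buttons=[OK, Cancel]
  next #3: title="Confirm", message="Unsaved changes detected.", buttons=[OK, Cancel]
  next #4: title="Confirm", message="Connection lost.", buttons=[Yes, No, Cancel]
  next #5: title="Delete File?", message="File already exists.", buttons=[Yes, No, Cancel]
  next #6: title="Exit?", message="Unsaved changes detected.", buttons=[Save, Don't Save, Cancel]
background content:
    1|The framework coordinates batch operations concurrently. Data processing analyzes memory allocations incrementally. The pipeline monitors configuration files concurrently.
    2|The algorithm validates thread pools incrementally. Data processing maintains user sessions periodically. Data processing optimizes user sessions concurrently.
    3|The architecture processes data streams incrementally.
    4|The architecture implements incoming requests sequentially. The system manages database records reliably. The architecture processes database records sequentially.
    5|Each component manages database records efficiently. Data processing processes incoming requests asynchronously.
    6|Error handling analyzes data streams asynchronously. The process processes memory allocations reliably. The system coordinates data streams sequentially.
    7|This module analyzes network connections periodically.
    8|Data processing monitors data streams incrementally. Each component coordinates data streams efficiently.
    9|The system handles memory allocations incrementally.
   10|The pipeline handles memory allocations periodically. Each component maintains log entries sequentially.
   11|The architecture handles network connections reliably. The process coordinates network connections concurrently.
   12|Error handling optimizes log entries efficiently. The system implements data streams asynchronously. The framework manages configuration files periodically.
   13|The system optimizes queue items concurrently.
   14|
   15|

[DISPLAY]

The framework coordinates batch operations concurrently. Data pr
The algorithm validates thread pools incrementally. Data process
The architecture processes data streams incrementally.          
The architecture implements incoming requests sequentially. The 
Each component manages database records efficiently. Data proces
Error handling analyzes data streams asynchronously. The process
This module analyzes network connections periodically.          
Data processing monitors data streams incrementally. Each compon
The system handles memory allocations incrementally.            
The pipeline han┌──────────────────────────────┐ally. Each compo
The architecture│       Update Available       │iably. The proce
Error handling o│    This cannot be undone.    │. The system imp
The system optim│ [Save]  Don't Save   Cancel  │                
                └──────────────────────────────┘                
                                                                
                                                                
                                                                
                                                                
                                                                
                                                                
                                                                
                                                                
                                                                


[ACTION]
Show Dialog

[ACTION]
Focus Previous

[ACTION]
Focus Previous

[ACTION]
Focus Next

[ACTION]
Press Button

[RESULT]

The framework coordinates batch operations concurrently. Data pr
The algorithm validates thread pools incrementally. Data process
The architecture processes data streams incrementally.          
The architecture implements incoming requests sequentially. The 
Each component manages database records efficiently. Data proces
Error handling analyzes data streams asynchronously. The process
This module analyzes network connections periodically.          
Data processing monitors data streams incrementally. Each compon
The system handles memory allocations incrementally.            
The pipeline handles memory allocations periodically. Each compo
The architecture handles network connections reliably. The proce
Error handling optimizes log entries efficiently. The system imp
The system optimizes queue items concurrently.                  
                                                                
                                                                
                                                                
                                                                
                                                                
                                                                
                                                                
                                                                
                                                                
                                                                


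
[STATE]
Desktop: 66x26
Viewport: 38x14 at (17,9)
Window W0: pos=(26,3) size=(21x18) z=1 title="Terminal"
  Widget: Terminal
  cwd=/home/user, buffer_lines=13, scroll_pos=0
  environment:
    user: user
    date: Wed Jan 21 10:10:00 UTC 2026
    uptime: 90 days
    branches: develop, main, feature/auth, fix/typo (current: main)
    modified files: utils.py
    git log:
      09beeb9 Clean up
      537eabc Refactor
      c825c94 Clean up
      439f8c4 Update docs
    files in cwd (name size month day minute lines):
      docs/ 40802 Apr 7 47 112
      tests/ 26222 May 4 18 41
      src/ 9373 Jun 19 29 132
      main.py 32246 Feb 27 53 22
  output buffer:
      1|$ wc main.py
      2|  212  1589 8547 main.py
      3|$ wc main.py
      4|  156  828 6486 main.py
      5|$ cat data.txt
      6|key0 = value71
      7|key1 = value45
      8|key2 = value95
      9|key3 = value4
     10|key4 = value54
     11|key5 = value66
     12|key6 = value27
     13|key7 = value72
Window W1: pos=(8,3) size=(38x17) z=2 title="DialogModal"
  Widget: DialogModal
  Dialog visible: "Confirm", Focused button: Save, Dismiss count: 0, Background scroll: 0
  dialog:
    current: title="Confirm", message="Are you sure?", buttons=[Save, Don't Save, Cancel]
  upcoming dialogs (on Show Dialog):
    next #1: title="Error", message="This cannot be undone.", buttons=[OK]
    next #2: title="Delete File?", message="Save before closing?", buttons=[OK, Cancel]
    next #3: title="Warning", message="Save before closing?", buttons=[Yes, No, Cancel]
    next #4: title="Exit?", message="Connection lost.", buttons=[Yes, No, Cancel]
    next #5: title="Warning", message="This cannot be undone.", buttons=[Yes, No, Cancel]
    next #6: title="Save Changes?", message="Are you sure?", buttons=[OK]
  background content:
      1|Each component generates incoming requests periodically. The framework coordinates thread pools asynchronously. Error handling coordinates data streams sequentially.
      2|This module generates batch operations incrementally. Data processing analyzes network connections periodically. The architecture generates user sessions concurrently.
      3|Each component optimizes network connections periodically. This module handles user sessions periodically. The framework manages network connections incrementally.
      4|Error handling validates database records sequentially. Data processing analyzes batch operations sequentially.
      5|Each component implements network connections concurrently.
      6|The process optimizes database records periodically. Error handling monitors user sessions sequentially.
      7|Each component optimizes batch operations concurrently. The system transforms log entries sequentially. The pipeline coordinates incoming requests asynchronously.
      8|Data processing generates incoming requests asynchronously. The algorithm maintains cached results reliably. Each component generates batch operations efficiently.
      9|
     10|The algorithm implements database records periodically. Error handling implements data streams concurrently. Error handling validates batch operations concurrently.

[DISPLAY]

ndling validates database re┃┃        
─────────────────────────┐co┃┃        
      Confirm            │or┃┃        
   Are you sure?         │ra┃┃        
e]  Don't Save   Cancel  │ r┃┃        
─────────────────────────┘  ┃┃        
rithm implements database re┃┃        
                            ┃┃        
                            ┃┃        
                            ┃┃        
━━━━━━━━━━━━━━━━━━━━━━━━━━━━┛┃        
         ┗━━━━━━━━━━━━━━━━━━━┛        
                                      
                                      


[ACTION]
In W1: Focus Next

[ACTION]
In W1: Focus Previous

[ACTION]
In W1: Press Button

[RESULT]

ndling validates database re┃┃        
ponent implements network co┃┃        
ess optimizes database recor┃┃        
ponent optimizes batch opera┃┃        
cessing generates incoming r┃┃        
                            ┃┃        
rithm implements database re┃┃        
                            ┃┃        
                            ┃┃        
                            ┃┃        
━━━━━━━━━━━━━━━━━━━━━━━━━━━━┛┃        
         ┗━━━━━━━━━━━━━━━━━━━┛        
                                      
                                      


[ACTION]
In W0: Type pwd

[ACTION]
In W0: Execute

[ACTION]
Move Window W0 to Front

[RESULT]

ndling va┃key0 = value71     ┃        
ponent im┃key1 = value45     ┃        
ess optim┃key2 = value95     ┃        
ponent op┃key3 = value4      ┃        
cessing g┃key4 = value54     ┃        
         ┃key5 = value66     ┃        
rithm imp┃key6 = value27     ┃        
         ┃key7 = value72     ┃        
         ┃$ pwd              ┃        
         ┃/home/user         ┃        
━━━━━━━━━┃$ █                ┃        
         ┗━━━━━━━━━━━━━━━━━━━┛        
                                      
                                      


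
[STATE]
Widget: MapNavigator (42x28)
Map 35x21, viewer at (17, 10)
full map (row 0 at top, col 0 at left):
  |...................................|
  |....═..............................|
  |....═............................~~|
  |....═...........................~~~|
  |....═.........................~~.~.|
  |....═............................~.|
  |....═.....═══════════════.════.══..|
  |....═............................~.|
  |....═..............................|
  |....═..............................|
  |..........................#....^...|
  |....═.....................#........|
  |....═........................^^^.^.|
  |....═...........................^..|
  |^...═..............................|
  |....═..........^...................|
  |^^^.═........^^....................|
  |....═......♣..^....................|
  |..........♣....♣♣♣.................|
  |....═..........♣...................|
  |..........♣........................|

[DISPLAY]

                                          
                                          
                                          
                                          
    ...................................   
    ....═..............................   
    ....═............................~~   
    ....═...........................~~~   
    ....═.........................~~.~.   
    ....═............................~.   
    ....═.....═══════════════.════.══..   
    ....═............................~.   
    ....═..............................   
    ....═..............................   
    .................@........#....^...   
    ....═.....................#........   
    ....═........................^^^.^.   
    ....═...........................^..   
    ^...═..............................   
    ....═..........^...................   
    ^^^.═........^^....................   
    ....═......♣..^....................   
    ..........♣....♣♣♣.................   
    ....═..........♣...................   
    ..........♣........................   
                                          
                                          
                                          


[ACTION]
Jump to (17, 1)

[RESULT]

                                          
                                          
                                          
                                          
                                          
                                          
                                          
                                          
                                          
                                          
                                          
                                          
                                          
    ...................................   
    ....═............@.................   
    ....═............................~~   
    ....═...........................~~~   
    ....═.........................~~.~.   
    ....═............................~.   
    ....═.....═══════════════.════.══..   
    ....═............................~.   
    ....═..............................   
    ....═..............................   
    ..........................#....^...   
    ....═.....................#........   
    ....═........................^^^.^.   
    ....═...........................^..   
    ^...═..............................   


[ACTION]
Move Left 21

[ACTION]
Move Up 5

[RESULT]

                                          
                                          
                                          
                                          
                                          
                                          
                                          
                                          
                                          
                                          
                                          
                                          
                                          
                                          
                     @....................
                     ....═................
                     ....═................
                     ....═................
                     ....═................
                     ....═................
                     ....═.....═══════════
                     ....═................
                     ....═................
                     ....═................
                     .....................
                     ....═................
                     ....═................
                     ....═................


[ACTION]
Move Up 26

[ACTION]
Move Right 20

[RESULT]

                                          
                                          
                                          
                                          
                                          
                                          
                                          
                                          
                                          
                                          
                                          
                                          
                                          
                                          
 ....................@..............      
 ....═..............................      
 ....═............................~~      
 ....═...........................~~~      
 ....═.........................~~.~.      
 ....═............................~.      
 ....═.....═══════════════.════.══..      
 ....═............................~.      
 ....═..............................      
 ....═..............................      
 ..........................#....^...      
 ....═.....................#........      
 ....═........................^^^.^.      
 ....═...........................^..      
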